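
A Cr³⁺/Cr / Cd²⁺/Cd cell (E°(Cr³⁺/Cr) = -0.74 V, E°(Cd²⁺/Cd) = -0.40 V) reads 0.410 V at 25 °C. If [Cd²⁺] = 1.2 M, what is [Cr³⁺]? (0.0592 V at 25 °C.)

3.7 × 10^-4 M

From the Nernst equation, log Q = n(E° − E)/0.0592 = 6(0.34 − 0.410)/0.0592 = -7.095, so Q = 8.04 × 10^-8.
With Q = [Cr³⁺]^2/[Cd²⁺]^3 and the known concentrations, [Cr³⁺]^2 in the numerator gives [Cr³⁺] = 3.7 × 10^-4 M.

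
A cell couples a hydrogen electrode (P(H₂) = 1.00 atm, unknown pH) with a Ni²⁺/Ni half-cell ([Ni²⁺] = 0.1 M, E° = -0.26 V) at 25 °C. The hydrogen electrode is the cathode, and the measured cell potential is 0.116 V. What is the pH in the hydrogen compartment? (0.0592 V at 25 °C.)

pH = 2.93

E°_cell = 0.26 V and n = 2.
log Q = n(E° − E)/0.0592 = 2×(0.26 − 0.116)/0.0592 = 4.865.
With Q = [Ni²⁺]·P(H₂) / [H⁺]^2, solving for [H⁺] gives log[H⁺] = -2.932, so pH = 2.93.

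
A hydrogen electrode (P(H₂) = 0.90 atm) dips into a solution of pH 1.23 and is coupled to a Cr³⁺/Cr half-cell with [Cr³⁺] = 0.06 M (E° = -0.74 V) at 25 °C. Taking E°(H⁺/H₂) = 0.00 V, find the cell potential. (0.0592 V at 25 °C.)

The hydrogen couple is the cathode, so E°_cell = 0.74 V; n = 6.
[H⁺] = 10^(−1.23) = 0.059 M, and Q = [Cr³⁺]^2·P(H₂)^3 / [H⁺]^6 = 6.3 × 10^4.
E = E° − (0.0592/6) log Q = 0.74 − (0.0592/6)(4.799) = 0.693 V.

0.69 V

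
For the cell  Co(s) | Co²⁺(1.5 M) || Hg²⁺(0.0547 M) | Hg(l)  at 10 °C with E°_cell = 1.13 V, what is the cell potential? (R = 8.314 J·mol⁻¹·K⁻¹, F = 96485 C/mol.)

1.09 V

Balancing electrons gives n = 2; the reaction quotient is Q = [Co²⁺]/[Hg²⁺] = 27.4.
E = E° − (RT/nF) ln Q = 1.13 − (8.314×283)/(2×96485) × (3.311) = 1.130 − 0.040 = 1.090 V.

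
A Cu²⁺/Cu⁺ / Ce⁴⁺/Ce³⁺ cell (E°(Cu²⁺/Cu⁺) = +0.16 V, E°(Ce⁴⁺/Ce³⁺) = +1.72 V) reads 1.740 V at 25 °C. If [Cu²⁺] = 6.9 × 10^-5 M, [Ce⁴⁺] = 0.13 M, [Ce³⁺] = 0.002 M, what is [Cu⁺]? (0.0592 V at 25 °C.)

From the Nernst equation, log Q = n(E° − E)/0.0592 = 1(1.56 − 1.740)/0.0592 = -3.041, so Q = 9.11 × 10^-4.
With Q = [Cu²⁺]·[Ce³⁺]/([Cu⁺]·[Ce⁴⁺]) and the known concentrations, [Cu⁺] in the denominator gives [Cu⁺] = 0.0012 M.

0.0012 M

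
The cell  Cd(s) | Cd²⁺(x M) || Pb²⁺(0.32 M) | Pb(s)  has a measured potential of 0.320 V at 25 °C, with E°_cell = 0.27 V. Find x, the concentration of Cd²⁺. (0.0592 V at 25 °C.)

0.0065 M

From the Nernst equation, log Q = n(E° − E)/0.0592 = 2(0.27 − 0.320)/0.0592 = -1.689, so Q = 0.0205.
With Q = [Cd²⁺]/[Pb²⁺] and the known concentrations, [Cd²⁺] in the numerator gives [Cd²⁺] = 0.0065 M.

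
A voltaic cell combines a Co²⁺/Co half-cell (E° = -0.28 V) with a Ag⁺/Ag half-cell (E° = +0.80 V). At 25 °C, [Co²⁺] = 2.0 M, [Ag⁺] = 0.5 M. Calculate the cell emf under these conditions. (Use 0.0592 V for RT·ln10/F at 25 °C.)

1.05 V

The Ag⁺/Ag couple has the higher reduction potential and acts as the cathode, so E°_cell = +0.80 − (-0.28) = 1.08 V.
Balancing electrons gives n = 2; the reaction quotient is Q = [Co²⁺]/[Ag⁺]^2 = 8.00.
At 25 °C, E = E° − (0.0592/n) log Q = 1.08 − (0.0592/2)(0.903) = 1.080 − 0.027 = 1.053 V.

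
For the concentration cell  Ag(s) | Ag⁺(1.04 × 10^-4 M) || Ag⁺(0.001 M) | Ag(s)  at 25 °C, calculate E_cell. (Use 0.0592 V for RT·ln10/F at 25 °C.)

0.058 V

Both half-cells are Ag⁺/Ag, so E°_cell = 0. The concentrated side is the cathode; the cell reaction moves Ag⁺ from high to low concentration with n = 1.
Q = [Ag⁺]_dilute/[Ag⁺]_conc = 1.04 × 10^-4/0.001 = 0.104.
E = 0 − (0.0592/1) log Q = −(0.0592/1)(-0.983) = 0.0582 V.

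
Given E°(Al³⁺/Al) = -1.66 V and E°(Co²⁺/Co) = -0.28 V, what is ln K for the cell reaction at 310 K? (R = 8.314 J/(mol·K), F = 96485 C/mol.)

E°_cell = -0.28 − (-1.66) = 1.38 V, with n = 6 electrons transferred.
At equilibrium E = 0, so the Nernst equation gives ln K = nFE°/RT = (6)(96485)(1.38)/((8.314)(310)) = 309.97.

ln K = 310.0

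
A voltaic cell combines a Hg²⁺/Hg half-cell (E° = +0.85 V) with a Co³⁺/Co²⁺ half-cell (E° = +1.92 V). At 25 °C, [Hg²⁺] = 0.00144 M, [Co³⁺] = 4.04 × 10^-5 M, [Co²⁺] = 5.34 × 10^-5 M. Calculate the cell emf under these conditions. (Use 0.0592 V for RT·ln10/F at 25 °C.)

1.15 V

The Co³⁺/Co²⁺ couple has the higher reduction potential and acts as the cathode, so E°_cell = +1.92 − (+0.85) = 1.07 V.
Balancing electrons gives n = 2; the reaction quotient is Q = [Hg²⁺]·[Co²⁺]^2/[Co³⁺]^2 = 0.00252.
At 25 °C, E = E° − (0.0592/n) log Q = 1.07 − (0.0592/2)(-2.599) = 1.070 + 0.077 = 1.147 V.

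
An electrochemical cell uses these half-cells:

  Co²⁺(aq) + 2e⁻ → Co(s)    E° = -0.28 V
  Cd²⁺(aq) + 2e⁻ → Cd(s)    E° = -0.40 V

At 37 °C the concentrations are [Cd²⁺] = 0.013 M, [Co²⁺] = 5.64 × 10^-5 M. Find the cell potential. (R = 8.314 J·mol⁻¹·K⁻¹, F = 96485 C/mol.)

0.047 V

The Co²⁺/Co couple has the higher reduction potential and acts as the cathode, so E°_cell = -0.28 − (-0.40) = 0.12 V.
Balancing electrons gives n = 2; the reaction quotient is Q = [Cd²⁺]/[Co²⁺] = 230.
E = E° − (RT/nF) ln Q = 0.12 − (8.314×310)/(2×96485) × (5.440) = 0.120 − 0.073 = 0.047 V.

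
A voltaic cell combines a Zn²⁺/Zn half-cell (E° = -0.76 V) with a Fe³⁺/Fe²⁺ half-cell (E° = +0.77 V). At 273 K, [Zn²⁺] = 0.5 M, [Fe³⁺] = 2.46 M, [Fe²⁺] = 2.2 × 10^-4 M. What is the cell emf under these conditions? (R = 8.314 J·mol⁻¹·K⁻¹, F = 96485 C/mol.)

1.76 V

The Fe³⁺/Fe²⁺ couple has the higher reduction potential and acts as the cathode, so E°_cell = +0.77 − (-0.76) = 1.53 V.
Balancing electrons gives n = 2; the reaction quotient is Q = [Zn²⁺]·[Fe²⁺]^2/[Fe³⁺]^2 = 4 × 10^-9.
E = E° − (RT/nF) ln Q = 1.53 − (8.314×273)/(2×96485) × (-19.337) = 1.530 + 0.227 = 1.757 V.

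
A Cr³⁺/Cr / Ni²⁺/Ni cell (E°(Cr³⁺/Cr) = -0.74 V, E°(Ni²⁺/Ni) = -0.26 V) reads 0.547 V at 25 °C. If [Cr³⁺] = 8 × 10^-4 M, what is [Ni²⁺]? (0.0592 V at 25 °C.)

1.6 M

From the Nernst equation, log Q = n(E° − E)/0.0592 = 6(0.48 − 0.547)/0.0592 = -6.791, so Q = 1.62 × 10^-7.
With Q = [Cr³⁺]^2/[Ni²⁺]^3 and the known concentrations, [Ni²⁺]^3 in the denominator gives [Ni²⁺] = 1.6 M.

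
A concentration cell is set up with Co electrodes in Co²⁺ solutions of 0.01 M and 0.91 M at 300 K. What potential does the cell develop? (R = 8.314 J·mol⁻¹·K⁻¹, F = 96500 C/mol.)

Both half-cells are Co²⁺/Co, so E°_cell = 0. The concentrated side is the cathode; the cell reaction moves Co²⁺ from high to low concentration with n = 2.
Q = [Co²⁺]_dilute/[Co²⁺]_conc = 0.01/0.91 = 0.0110.
E = 0 − (RT/nF) ln Q = −((8.314×300)/(2×96500))(-4.511) = 0.0583 V.

0.058 V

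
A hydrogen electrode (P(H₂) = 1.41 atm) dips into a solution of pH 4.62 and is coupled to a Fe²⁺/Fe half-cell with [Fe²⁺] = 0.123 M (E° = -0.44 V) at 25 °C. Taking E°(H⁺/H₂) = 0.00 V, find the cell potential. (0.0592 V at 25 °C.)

The hydrogen couple is the cathode, so E°_cell = 0.44 V; n = 2.
[H⁺] = 10^(−4.62) = 2.4 × 10^-5 M, and Q = [Fe²⁺]·P(H₂) / [H⁺]^2 = 3.01 × 10^8.
E = E° − (0.0592/2) log Q = 0.44 − (0.0592/2)(8.479) = 0.189 V.

0.19 V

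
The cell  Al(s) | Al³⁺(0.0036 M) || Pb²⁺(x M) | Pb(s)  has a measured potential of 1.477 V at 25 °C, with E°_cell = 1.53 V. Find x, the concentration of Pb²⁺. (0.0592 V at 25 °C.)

From the Nernst equation, log Q = n(E° − E)/0.0592 = 6(1.53 − 1.477)/0.0592 = 5.372, so Q = 2.35 × 10^5.
With Q = [Al³⁺]^2/[Pb²⁺]^3 and the known concentrations, [Pb²⁺]^3 in the denominator gives [Pb²⁺] = 3.8 × 10^-4 M.

3.8 × 10^-4 M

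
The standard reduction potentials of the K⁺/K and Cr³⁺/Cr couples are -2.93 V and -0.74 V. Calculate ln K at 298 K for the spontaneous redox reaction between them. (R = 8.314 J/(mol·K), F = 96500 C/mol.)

E°_cell = -0.74 − (-2.93) = 2.19 V, with n = 3 electrons transferred.
At equilibrium E = 0, so the Nernst equation gives ln K = nFE°/RT = (3)(96500)(2.19)/((8.314)(298)) = 255.90.

ln K = 255.9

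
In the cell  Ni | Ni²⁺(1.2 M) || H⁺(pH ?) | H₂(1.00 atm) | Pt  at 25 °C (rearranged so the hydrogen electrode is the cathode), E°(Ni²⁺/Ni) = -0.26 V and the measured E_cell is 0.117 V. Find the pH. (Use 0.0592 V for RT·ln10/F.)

E°_cell = 0.26 V and n = 2.
log Q = n(E° − E)/0.0592 = 2×(0.26 − 0.117)/0.0592 = 4.831.
With Q = [Ni²⁺]·P(H₂) / [H⁺]^2, solving for [H⁺] gives log[H⁺] = -2.376, so pH = 2.38.

pH = 2.38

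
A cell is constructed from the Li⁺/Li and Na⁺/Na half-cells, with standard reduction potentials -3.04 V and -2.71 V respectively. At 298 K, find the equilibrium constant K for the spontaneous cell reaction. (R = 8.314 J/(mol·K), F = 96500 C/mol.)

E°_cell = -2.71 − (-3.04) = 0.33 V, with n = 1 electron transferred.
At equilibrium E = 0, so the Nernst equation gives ln K = nFE°/RT = (1)(96500)(0.33)/((8.314)(298)) = 12.85.
K = e^12.85 = 3.8 × 10^5.

3.8 × 10^5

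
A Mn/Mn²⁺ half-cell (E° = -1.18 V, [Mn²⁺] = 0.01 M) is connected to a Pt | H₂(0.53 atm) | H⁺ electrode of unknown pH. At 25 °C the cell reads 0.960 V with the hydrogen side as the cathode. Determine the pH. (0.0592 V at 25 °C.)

pH = 4.85

E°_cell = 1.18 V and n = 2.
log Q = n(E° − E)/0.0592 = 2×(1.18 − 0.960)/0.0592 = 7.432.
With Q = [Mn²⁺]·P(H₂) / [H⁺]^2, solving for [H⁺] gives log[H⁺] = -4.854, so pH = 4.85.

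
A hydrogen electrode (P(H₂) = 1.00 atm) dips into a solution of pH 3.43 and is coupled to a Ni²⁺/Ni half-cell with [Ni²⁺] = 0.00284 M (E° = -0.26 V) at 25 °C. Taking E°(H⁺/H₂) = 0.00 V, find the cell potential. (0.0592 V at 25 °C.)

0.13 V

The hydrogen couple is the cathode, so E°_cell = 0.26 V; n = 2.
[H⁺] = 10^(−3.43) = 3.7 × 10^-4 M, and Q = [Ni²⁺]·P(H₂) / [H⁺]^2 = 2.06 × 10^4.
E = E° − (0.0592/2) log Q = 0.26 − (0.0592/2)(4.313) = 0.132 V.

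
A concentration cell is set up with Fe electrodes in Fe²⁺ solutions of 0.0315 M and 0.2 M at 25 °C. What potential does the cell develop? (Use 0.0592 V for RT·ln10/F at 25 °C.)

Both half-cells are Fe²⁺/Fe, so E°_cell = 0. The concentrated side is the cathode; the cell reaction moves Fe²⁺ from high to low concentration with n = 2.
Q = [Fe²⁺]_dilute/[Fe²⁺]_conc = 0.0315/0.2 = 0.157.
E = 0 − (0.0592/2) log Q = −(0.0592/2)(-0.803) = 0.0238 V.

0.024 V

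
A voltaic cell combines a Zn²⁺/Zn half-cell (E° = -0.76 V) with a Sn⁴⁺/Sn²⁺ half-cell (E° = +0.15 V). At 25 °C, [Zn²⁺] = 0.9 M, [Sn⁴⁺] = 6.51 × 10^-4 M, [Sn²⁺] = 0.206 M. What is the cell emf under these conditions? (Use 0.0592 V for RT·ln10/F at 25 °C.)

0.837 V

The Sn⁴⁺/Sn²⁺ couple has the higher reduction potential and acts as the cathode, so E°_cell = +0.15 − (-0.76) = 0.91 V.
Balancing electrons gives n = 2; the reaction quotient is Q = [Zn²⁺]·[Sn²⁺]/[Sn⁴⁺] = 285.
At 25 °C, E = E° − (0.0592/n) log Q = 0.91 − (0.0592/2)(2.455) = 0.910 − 0.073 = 0.837 V.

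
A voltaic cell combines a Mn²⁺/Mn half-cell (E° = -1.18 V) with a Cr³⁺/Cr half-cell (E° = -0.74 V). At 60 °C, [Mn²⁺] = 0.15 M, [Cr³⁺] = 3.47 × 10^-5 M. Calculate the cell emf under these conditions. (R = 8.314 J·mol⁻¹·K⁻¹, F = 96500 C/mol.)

The Cr³⁺/Cr couple has the higher reduction potential and acts as the cathode, so E°_cell = -0.74 − (-1.18) = 0.44 V.
Balancing electrons gives n = 6; the reaction quotient is Q = [Mn²⁺]^3/[Cr³⁺]^2 = 2.8 × 10^6.
E = E° − (RT/nF) ln Q = 0.44 − (8.314×333)/(6×96500) × (14.846) = 0.440 − 0.071 = 0.369 V.

0.369 V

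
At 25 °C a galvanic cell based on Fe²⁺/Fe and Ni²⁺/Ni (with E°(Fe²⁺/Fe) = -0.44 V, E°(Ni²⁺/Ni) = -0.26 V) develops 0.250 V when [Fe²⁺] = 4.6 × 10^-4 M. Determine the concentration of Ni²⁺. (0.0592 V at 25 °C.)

From the Nernst equation, log Q = n(E° − E)/0.0592 = 2(0.18 − 0.250)/0.0592 = -2.365, so Q = 0.00432.
With Q = [Fe²⁺]/[Ni²⁺] and the known concentrations, [Ni²⁺] in the denominator gives [Ni²⁺] = 0.11 M.

0.11 M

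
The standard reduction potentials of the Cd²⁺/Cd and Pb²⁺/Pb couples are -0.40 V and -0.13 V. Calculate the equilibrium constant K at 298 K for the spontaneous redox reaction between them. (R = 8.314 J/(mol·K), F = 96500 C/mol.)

1.4 × 10^9

E°_cell = -0.13 − (-0.40) = 0.27 V, with n = 2 electrons transferred.
At equilibrium E = 0, so the Nernst equation gives ln K = nFE°/RT = (2)(96500)(0.27)/((8.314)(298)) = 21.03.
K = e^21.03 = 1.4 × 10^9.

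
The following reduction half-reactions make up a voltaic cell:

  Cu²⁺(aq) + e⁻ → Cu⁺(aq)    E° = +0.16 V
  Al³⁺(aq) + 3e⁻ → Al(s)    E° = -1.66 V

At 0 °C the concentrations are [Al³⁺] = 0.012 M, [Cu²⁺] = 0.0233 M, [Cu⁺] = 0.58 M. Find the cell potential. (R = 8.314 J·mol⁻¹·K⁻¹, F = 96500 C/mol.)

1.78 V

The Cu²⁺/Cu⁺ couple has the higher reduction potential and acts as the cathode, so E°_cell = +0.16 − (-1.66) = 1.82 V.
Balancing electrons gives n = 3; the reaction quotient is Q = [Al³⁺]·[Cu⁺]^3/[Cu²⁺]^3 = 185.
E = E° − (RT/nF) ln Q = 1.82 − (8.314×273)/(3×96500) × (5.221) = 1.820 − 0.041 = 1.779 V.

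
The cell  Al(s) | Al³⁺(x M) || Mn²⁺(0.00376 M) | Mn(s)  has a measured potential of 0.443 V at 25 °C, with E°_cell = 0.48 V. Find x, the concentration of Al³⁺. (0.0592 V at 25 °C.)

From the Nernst equation, log Q = n(E° − E)/0.0592 = 6(0.48 − 0.443)/0.0592 = 3.750, so Q = 5620.
With Q = [Al³⁺]^2/[Mn²⁺]^3 and the known concentrations, [Al³⁺]^2 in the numerator gives [Al³⁺] = 0.017 M.

0.017 M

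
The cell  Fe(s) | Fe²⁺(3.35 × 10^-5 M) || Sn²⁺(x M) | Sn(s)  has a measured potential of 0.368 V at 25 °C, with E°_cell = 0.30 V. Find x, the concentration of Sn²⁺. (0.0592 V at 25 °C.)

0.0066 M

From the Nernst equation, log Q = n(E° − E)/0.0592 = 2(0.30 − 0.368)/0.0592 = -2.297, so Q = 0.00504.
With Q = [Fe²⁺]/[Sn²⁺] and the known concentrations, [Sn²⁺] in the denominator gives [Sn²⁺] = 0.0066 M.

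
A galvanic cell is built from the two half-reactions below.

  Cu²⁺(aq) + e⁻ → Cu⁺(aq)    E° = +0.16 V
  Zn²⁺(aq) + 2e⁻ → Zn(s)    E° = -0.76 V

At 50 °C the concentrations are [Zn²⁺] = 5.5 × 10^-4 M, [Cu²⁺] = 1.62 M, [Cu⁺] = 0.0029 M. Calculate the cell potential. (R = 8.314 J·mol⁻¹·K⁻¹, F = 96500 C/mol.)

The Cu²⁺/Cu⁺ couple has the higher reduction potential and acts as the cathode, so E°_cell = +0.16 − (-0.76) = 0.92 V.
Balancing electrons gives n = 2; the reaction quotient is Q = [Zn²⁺]·[Cu⁺]^2/[Cu²⁺]^2 = 1.76 × 10^-9.
E = E° − (RT/nF) ln Q = 0.92 − (8.314×323)/(2×96500) × (-20.157) = 0.920 + 0.280 = 1.200 V.

1.20 V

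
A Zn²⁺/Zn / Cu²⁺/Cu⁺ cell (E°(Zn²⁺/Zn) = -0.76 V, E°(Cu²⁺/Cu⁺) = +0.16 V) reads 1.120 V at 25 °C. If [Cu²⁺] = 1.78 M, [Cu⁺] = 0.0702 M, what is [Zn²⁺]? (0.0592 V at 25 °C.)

From the Nernst equation, log Q = n(E° − E)/0.0592 = 2(0.92 − 1.120)/0.0592 = -6.757, so Q = 1.75 × 10^-7.
With Q = [Zn²⁺]·[Cu⁺]^2/[Cu²⁺]^2 and the known concentrations, [Zn²⁺] in the numerator gives [Zn²⁺] = 1.1 × 10^-4 M.

1.1 × 10^-4 M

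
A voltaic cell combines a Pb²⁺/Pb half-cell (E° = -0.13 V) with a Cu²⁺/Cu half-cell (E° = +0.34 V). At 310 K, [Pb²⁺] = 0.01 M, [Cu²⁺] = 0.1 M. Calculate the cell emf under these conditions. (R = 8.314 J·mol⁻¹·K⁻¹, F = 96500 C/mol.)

The Cu²⁺/Cu couple has the higher reduction potential and acts as the cathode, so E°_cell = +0.34 − (-0.13) = 0.47 V.
Balancing electrons gives n = 2; the reaction quotient is Q = [Pb²⁺]/[Cu²⁺] = 0.100.
E = E° − (RT/nF) ln Q = 0.47 − (8.314×310)/(2×96500) × (-2.303) = 0.470 + 0.031 = 0.501 V.

0.501 V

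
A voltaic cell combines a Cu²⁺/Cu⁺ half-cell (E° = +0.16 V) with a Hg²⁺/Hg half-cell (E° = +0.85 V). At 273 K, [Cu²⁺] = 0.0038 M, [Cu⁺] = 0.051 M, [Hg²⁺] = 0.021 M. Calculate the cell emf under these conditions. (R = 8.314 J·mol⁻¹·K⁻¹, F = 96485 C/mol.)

The Hg²⁺/Hg couple has the higher reduction potential and acts as the cathode, so E°_cell = +0.85 − (+0.16) = 0.69 V.
Balancing electrons gives n = 2; the reaction quotient is Q = [Cu²⁺]^2/([Cu⁺]^2·[Hg²⁺]) = 0.264.
E = E° − (RT/nF) ln Q = 0.69 − (8.314×273)/(2×96485) × (-1.330) = 0.690 + 0.016 = 0.706 V.

0.706 V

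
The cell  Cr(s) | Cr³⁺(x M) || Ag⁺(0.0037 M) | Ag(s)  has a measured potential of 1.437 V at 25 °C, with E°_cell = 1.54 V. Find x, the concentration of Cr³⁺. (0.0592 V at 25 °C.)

From the Nernst equation, log Q = n(E° − E)/0.0592 = 3(1.54 − 1.437)/0.0592 = 5.220, so Q = 1.66 × 10^5.
With Q = [Cr³⁺]/[Ag⁺]^3 and the known concentrations, [Cr³⁺] in the numerator gives [Cr³⁺] = 0.0084 M.

0.0084 M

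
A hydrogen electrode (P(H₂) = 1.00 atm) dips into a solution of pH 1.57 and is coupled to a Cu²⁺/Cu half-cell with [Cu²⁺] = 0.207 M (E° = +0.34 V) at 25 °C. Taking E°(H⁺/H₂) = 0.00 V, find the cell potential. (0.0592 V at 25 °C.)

0.41 V

The Cu²⁺/Cu couple is the cathode, so E°_cell = 0.34 V; n = 2.
[H⁺] = 10^(−1.57) = 0.027 M, and Q = [H⁺]^2 / ([Cu²⁺]·P(H₂)) = 0.00350.
E = E° − (0.0592/2) log Q = 0.34 − (0.0592/2)(-2.456) = 0.413 V.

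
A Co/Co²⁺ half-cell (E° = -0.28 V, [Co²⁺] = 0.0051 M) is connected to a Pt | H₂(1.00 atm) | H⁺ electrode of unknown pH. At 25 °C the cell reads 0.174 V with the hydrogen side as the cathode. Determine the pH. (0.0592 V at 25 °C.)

pH = 2.94

E°_cell = 0.28 V and n = 2.
log Q = n(E° − E)/0.0592 = 2×(0.28 − 0.174)/0.0592 = 3.581.
With Q = [Co²⁺]·P(H₂) / [H⁺]^2, solving for [H⁺] gives log[H⁺] = -2.937, so pH = 2.94.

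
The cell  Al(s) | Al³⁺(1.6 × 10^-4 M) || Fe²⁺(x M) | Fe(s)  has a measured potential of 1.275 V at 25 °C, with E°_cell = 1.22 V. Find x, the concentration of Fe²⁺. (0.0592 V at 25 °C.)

0.21 M

From the Nernst equation, log Q = n(E° − E)/0.0592 = 6(1.22 − 1.275)/0.0592 = -5.574, so Q = 2.66 × 10^-6.
With Q = [Al³⁺]^2/[Fe²⁺]^3 and the known concentrations, [Fe²⁺]^3 in the denominator gives [Fe²⁺] = 0.21 M.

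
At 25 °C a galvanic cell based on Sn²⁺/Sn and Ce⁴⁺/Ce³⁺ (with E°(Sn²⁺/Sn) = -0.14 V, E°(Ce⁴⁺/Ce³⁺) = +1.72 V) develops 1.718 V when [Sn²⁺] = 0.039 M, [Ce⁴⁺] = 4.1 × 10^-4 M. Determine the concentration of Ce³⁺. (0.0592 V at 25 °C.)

From the Nernst equation, log Q = n(E° − E)/0.0592 = 2(1.86 − 1.718)/0.0592 = 4.797, so Q = 6.27 × 10^4.
With Q = [Sn²⁺]·[Ce³⁺]^2/[Ce⁴⁺]^2 and the known concentrations, [Ce³⁺]^2 in the numerator gives [Ce³⁺] = 0.52 M.

0.52 M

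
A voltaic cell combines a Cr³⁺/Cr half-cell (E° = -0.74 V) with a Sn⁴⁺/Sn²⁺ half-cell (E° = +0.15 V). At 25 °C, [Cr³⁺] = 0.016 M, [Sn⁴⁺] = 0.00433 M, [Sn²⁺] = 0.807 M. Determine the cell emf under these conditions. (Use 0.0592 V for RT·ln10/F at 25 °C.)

0.858 V

The Sn⁴⁺/Sn²⁺ couple has the higher reduction potential and acts as the cathode, so E°_cell = +0.15 − (-0.74) = 0.89 V.
Balancing electrons gives n = 6; the reaction quotient is Q = [Cr³⁺]^2·[Sn²⁺]^3/[Sn⁴⁺]^3 = 1660.
At 25 °C, E = E° − (0.0592/n) log Q = 0.89 − (0.0592/6)(3.219) = 0.890 − 0.032 = 0.858 V.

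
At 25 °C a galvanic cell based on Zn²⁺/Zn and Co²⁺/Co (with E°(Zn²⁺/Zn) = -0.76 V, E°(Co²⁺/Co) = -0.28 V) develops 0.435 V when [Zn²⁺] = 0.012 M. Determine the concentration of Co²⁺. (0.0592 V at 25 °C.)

3.6 × 10^-4 M

From the Nernst equation, log Q = n(E° − E)/0.0592 = 2(0.48 − 0.435)/0.0592 = 1.520, so Q = 33.1.
With Q = [Zn²⁺]/[Co²⁺] and the known concentrations, [Co²⁺] in the denominator gives [Co²⁺] = 3.6 × 10^-4 M.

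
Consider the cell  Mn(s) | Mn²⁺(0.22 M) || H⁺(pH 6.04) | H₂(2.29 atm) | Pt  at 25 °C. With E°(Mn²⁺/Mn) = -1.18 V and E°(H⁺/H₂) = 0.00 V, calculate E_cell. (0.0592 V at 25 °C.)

The hydrogen couple is the cathode, so E°_cell = 1.18 V; n = 2.
[H⁺] = 10^(−6.04) = 9.1 × 10^-7 M, and Q = [Mn²⁺]·P(H₂) / [H⁺]^2 = 6.06 × 10^11.
E = E° − (0.0592/2) log Q = 1.18 − (0.0592/2)(11.782) = 0.831 V.

0.83 V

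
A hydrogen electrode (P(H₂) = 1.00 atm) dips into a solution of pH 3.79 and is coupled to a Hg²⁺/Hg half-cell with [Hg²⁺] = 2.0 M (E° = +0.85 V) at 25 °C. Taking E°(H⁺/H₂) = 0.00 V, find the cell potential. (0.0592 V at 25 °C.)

1.08 V

The Hg²⁺/Hg couple is the cathode, so E°_cell = 0.85 V; n = 2.
[H⁺] = 10^(−3.79) = 1.6 × 10^-4 M, and Q = [H⁺]^2 / ([Hg²⁺]·P(H₂)) = 1.32 × 10^-8.
E = E° − (0.0592/2) log Q = 0.85 − (0.0592/2)(-7.881) = 1.083 V.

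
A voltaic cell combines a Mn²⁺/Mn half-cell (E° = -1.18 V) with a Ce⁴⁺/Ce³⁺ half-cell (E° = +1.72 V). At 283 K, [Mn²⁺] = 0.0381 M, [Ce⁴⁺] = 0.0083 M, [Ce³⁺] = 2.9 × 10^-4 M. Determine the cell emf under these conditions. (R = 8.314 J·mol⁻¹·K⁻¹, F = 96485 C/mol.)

3.02 V

The Ce⁴⁺/Ce³⁺ couple has the higher reduction potential and acts as the cathode, so E°_cell = +1.72 − (-1.18) = 2.90 V.
Balancing electrons gives n = 2; the reaction quotient is Q = [Mn²⁺]·[Ce³⁺]^2/[Ce⁴⁺]^2 = 4.65 × 10^-5.
E = E° − (RT/nF) ln Q = 2.90 − (8.314×283)/(2×96485) × (-9.976) = 2.900 + 0.122 = 3.022 V.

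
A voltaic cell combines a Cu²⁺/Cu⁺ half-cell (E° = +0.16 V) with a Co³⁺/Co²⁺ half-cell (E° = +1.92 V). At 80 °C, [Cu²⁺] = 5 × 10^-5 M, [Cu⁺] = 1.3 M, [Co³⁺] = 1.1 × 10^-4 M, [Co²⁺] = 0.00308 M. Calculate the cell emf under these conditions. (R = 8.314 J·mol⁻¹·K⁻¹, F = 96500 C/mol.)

The Co³⁺/Co²⁺ couple has the higher reduction potential and acts as the cathode, so E°_cell = +1.92 − (+0.16) = 1.76 V.
Balancing electrons gives n = 1; the reaction quotient is Q = [Cu²⁺]·[Co²⁺]/([Cu⁺]·[Co³⁺]) = 0.00108.
E = E° − (RT/nF) ln Q = 1.76 − (8.314×353)/(1×96500) × (-6.834) = 1.760 + 0.208 = 1.968 V.

1.97 V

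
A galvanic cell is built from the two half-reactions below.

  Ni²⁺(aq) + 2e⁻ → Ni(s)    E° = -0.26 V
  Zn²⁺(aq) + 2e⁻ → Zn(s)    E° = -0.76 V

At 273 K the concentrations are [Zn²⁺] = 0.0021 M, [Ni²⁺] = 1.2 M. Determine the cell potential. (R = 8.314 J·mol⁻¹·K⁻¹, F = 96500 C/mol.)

The Ni²⁺/Ni couple has the higher reduction potential and acts as the cathode, so E°_cell = -0.26 − (-0.76) = 0.50 V.
Balancing electrons gives n = 2; the reaction quotient is Q = [Zn²⁺]/[Ni²⁺] = 0.00175.
E = E° − (RT/nF) ln Q = 0.50 − (8.314×273)/(2×96500) × (-6.348) = 0.500 + 0.075 = 0.575 V.

0.575 V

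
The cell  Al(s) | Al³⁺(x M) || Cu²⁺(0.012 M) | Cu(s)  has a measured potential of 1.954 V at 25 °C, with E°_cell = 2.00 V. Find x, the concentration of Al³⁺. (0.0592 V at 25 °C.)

From the Nernst equation, log Q = n(E° − E)/0.0592 = 6(2.00 − 1.954)/0.0592 = 4.662, so Q = 4.59 × 10^4.
With Q = [Al³⁺]^2/[Cu²⁺]^3 and the known concentrations, [Al³⁺]^2 in the numerator gives [Al³⁺] = 0.28 M.

0.28 M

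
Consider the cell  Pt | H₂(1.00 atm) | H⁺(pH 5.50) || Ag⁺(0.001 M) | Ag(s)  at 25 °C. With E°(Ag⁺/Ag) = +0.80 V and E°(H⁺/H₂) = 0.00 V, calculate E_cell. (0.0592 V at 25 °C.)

0.95 V

The Ag⁺/Ag couple is the cathode, so E°_cell = 0.80 V; n = 2.
[H⁺] = 10^(−5.50) = 3.2 × 10^-6 M, and Q = [H⁺]^2 / ([Ag⁺]^2·P(H₂)) = 1 × 10^-5.
E = E° − (0.0592/2) log Q = 0.80 − (0.0592/2)(-5.000) = 0.948 V.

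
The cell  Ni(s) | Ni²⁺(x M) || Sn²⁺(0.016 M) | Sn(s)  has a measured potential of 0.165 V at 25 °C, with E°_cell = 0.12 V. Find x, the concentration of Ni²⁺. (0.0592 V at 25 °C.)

4.8 × 10^-4 M

From the Nernst equation, log Q = n(E° − E)/0.0592 = 2(0.12 − 0.165)/0.0592 = -1.520, so Q = 0.0302.
With Q = [Ni²⁺]/[Sn²⁺] and the known concentrations, [Ni²⁺] in the numerator gives [Ni²⁺] = 4.8 × 10^-4 M.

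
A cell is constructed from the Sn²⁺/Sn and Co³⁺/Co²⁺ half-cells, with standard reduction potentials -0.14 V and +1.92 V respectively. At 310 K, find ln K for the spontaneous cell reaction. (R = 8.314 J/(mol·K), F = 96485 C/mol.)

ln K = 154.2

E°_cell = +1.92 − (-0.14) = 2.06 V, with n = 2 electrons transferred.
At equilibrium E = 0, so the Nernst equation gives ln K = nFE°/RT = (2)(96485)(2.06)/((8.314)(310)) = 154.24.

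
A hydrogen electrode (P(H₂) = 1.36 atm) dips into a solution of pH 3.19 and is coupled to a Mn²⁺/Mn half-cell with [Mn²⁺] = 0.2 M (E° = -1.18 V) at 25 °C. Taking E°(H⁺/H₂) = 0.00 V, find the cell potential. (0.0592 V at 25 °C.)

1.01 V

The hydrogen couple is the cathode, so E°_cell = 1.18 V; n = 2.
[H⁺] = 10^(−3.19) = 6.5 × 10^-4 M, and Q = [Mn²⁺]·P(H₂) / [H⁺]^2 = 6.52 × 10^5.
E = E° − (0.0592/2) log Q = 1.18 − (0.0592/2)(5.815) = 1.008 V.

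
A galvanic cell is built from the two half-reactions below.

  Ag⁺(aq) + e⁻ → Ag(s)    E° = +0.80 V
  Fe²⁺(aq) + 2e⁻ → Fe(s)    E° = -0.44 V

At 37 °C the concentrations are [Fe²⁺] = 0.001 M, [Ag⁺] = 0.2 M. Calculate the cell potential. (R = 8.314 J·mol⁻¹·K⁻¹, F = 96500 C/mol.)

The Ag⁺/Ag couple has the higher reduction potential and acts as the cathode, so E°_cell = +0.80 − (-0.44) = 1.24 V.
Balancing electrons gives n = 2; the reaction quotient is Q = [Fe²⁺]/[Ag⁺]^2 = 0.0250.
E = E° − (RT/nF) ln Q = 1.24 − (8.314×310)/(2×96500) × (-3.689) = 1.240 + 0.049 = 1.289 V.

1.29 V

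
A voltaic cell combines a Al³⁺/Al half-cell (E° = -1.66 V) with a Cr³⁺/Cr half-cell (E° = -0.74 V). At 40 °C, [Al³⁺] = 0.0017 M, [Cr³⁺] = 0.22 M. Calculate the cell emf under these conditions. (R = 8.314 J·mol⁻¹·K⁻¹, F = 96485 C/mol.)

The Cr³⁺/Cr couple has the higher reduction potential and acts as the cathode, so E°_cell = -0.74 − (-1.66) = 0.92 V.
Balancing electrons gives n = 3; the reaction quotient is Q = [Al³⁺]/[Cr³⁺] = 0.00773.
E = E° − (RT/nF) ln Q = 0.92 − (8.314×313)/(3×96485) × (-4.863) = 0.920 + 0.044 = 0.964 V.

0.964 V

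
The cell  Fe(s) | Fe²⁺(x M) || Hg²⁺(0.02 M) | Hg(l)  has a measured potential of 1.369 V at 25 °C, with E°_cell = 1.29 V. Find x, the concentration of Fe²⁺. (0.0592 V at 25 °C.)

4.3 × 10^-5 M

From the Nernst equation, log Q = n(E° − E)/0.0592 = 2(1.29 − 1.369)/0.0592 = -2.669, so Q = 0.00214.
With Q = [Fe²⁺]/[Hg²⁺] and the known concentrations, [Fe²⁺] in the numerator gives [Fe²⁺] = 4.3 × 10^-5 M.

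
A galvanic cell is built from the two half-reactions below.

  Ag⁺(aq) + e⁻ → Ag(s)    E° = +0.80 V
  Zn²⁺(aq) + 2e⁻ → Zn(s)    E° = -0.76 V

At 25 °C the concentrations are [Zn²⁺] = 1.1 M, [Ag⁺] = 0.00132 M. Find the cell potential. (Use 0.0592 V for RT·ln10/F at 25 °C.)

The Ag⁺/Ag couple has the higher reduction potential and acts as the cathode, so E°_cell = +0.80 − (-0.76) = 1.56 V.
Balancing electrons gives n = 2; the reaction quotient is Q = [Zn²⁺]/[Ag⁺]^2 = 6.31 × 10^5.
At 25 °C, E = E° − (0.0592/n) log Q = 1.56 − (0.0592/2)(5.800) = 1.560 − 0.172 = 1.388 V.

1.39 V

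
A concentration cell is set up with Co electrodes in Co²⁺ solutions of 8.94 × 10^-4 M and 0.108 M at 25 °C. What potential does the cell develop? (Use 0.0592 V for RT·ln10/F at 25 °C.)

0.062 V

Both half-cells are Co²⁺/Co, so E°_cell = 0. The concentrated side is the cathode; the cell reaction moves Co²⁺ from high to low concentration with n = 2.
Q = [Co²⁺]_dilute/[Co²⁺]_conc = 8.94 × 10^-4/0.108 = 0.00828.
E = 0 − (0.0592/2) log Q = −(0.0592/2)(-2.082) = 0.0616 V.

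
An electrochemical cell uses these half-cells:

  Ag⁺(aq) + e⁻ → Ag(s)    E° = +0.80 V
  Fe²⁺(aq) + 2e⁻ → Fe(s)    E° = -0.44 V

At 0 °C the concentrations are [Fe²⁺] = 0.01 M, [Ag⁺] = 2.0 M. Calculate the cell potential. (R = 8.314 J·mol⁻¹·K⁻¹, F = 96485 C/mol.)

The Ag⁺/Ag couple has the higher reduction potential and acts as the cathode, so E°_cell = +0.80 − (-0.44) = 1.24 V.
Balancing electrons gives n = 2; the reaction quotient is Q = [Fe²⁺]/[Ag⁺]^2 = 0.00250.
E = E° − (RT/nF) ln Q = 1.24 − (8.314×273)/(2×96485) × (-5.991) = 1.240 + 0.070 = 1.310 V.

1.31 V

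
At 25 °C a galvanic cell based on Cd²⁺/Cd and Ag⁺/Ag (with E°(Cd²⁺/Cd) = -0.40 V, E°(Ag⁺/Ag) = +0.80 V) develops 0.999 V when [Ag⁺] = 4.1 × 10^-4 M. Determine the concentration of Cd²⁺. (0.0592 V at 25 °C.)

From the Nernst equation, log Q = n(E° − E)/0.0592 = 2(1.20 − 0.999)/0.0592 = 6.791, so Q = 6.17 × 10^6.
With Q = [Cd²⁺]/[Ag⁺]^2 and the known concentrations, [Cd²⁺] in the numerator gives [Cd²⁺] = 1.0 M.

1.0 M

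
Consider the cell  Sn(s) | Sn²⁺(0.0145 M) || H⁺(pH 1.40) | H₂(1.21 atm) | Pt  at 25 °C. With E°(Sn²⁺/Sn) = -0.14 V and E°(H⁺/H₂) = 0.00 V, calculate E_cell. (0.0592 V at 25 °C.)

0.11 V

The hydrogen couple is the cathode, so E°_cell = 0.14 V; n = 2.
[H⁺] = 10^(−1.40) = 0.040 M, and Q = [Sn²⁺]·P(H₂) / [H⁺]^2 = 11.1.
E = E° − (0.0592/2) log Q = 0.14 − (0.0592/2)(1.044) = 0.109 V.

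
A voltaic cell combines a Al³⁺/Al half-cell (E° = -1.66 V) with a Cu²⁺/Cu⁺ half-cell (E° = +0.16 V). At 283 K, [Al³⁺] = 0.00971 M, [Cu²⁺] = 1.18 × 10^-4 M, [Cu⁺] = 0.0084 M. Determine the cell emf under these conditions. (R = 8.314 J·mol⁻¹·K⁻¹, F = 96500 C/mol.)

The Cu²⁺/Cu⁺ couple has the higher reduction potential and acts as the cathode, so E°_cell = +0.16 − (-1.66) = 1.82 V.
Balancing electrons gives n = 3; the reaction quotient is Q = [Al³⁺]·[Cu⁺]^3/[Cu²⁺]^3 = 3500.
E = E° − (RT/nF) ln Q = 1.82 − (8.314×283)/(3×96500) × (8.161) = 1.820 − 0.066 = 1.754 V.

1.75 V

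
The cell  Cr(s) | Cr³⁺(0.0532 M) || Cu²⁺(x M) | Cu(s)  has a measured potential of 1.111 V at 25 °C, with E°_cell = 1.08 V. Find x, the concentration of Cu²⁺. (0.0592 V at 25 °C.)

From the Nernst equation, log Q = n(E° − E)/0.0592 = 6(1.08 − 1.111)/0.0592 = -3.142, so Q = 7.21 × 10^-4.
With Q = [Cr³⁺]^2/[Cu²⁺]^3 and the known concentrations, [Cu²⁺]^3 in the denominator gives [Cu²⁺] = 1.6 M.

1.6 M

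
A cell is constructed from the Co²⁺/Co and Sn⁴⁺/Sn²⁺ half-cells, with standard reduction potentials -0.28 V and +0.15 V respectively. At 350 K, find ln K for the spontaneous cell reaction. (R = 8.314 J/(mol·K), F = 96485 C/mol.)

E°_cell = +0.15 − (-0.28) = 0.43 V, with n = 2 electrons transferred.
At equilibrium E = 0, so the Nernst equation gives ln K = nFE°/RT = (2)(96485)(0.43)/((8.314)(350)) = 28.52.

ln K = 28.5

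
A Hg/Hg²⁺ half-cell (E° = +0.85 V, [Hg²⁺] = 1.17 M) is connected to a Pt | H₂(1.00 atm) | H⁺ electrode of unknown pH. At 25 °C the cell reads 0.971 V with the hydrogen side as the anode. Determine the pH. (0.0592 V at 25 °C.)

E°_cell = 0.85 V and n = 2.
log Q = n(E° − E)/0.0592 = 2×(0.85 − 0.971)/0.0592 = -4.088.
With Q = [H⁺]^2 / ([Hg²⁺]·P(H₂)), solving for [H⁺] gives log[H⁺] = -2.010, so pH = 2.01.

pH = 2.01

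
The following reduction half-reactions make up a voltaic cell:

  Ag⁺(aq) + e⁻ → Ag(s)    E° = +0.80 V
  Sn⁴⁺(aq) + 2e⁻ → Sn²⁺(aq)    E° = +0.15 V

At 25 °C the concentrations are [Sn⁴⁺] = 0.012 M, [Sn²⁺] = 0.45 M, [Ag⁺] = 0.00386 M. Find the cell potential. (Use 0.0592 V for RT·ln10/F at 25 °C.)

0.554 V

The Ag⁺/Ag couple has the higher reduction potential and acts as the cathode, so E°_cell = +0.80 − (+0.15) = 0.65 V.
Balancing electrons gives n = 2; the reaction quotient is Q = [Sn⁴⁺]/([Sn²⁺]·[Ag⁺]^2) = 1790.
At 25 °C, E = E° − (0.0592/n) log Q = 0.65 − (0.0592/2)(3.253) = 0.650 − 0.096 = 0.554 V.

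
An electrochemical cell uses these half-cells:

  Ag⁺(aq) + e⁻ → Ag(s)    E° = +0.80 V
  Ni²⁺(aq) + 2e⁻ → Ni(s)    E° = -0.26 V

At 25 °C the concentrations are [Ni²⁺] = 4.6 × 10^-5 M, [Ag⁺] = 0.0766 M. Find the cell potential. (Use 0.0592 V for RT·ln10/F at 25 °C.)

1.12 V

The Ag⁺/Ag couple has the higher reduction potential and acts as the cathode, so E°_cell = +0.80 − (-0.26) = 1.06 V.
Balancing electrons gives n = 2; the reaction quotient is Q = [Ni²⁺]/[Ag⁺]^2 = 0.00784.
At 25 °C, E = E° − (0.0592/n) log Q = 1.06 − (0.0592/2)(-2.106) = 1.060 + 0.062 = 1.122 V.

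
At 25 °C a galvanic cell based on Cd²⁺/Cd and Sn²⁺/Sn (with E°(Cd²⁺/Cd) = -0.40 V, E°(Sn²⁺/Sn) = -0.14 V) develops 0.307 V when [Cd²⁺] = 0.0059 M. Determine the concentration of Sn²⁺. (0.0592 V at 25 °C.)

From the Nernst equation, log Q = n(E° − E)/0.0592 = 2(0.26 − 0.307)/0.0592 = -1.588, so Q = 0.0258.
With Q = [Cd²⁺]/[Sn²⁺] and the known concentrations, [Sn²⁺] in the denominator gives [Sn²⁺] = 0.23 M.

0.23 M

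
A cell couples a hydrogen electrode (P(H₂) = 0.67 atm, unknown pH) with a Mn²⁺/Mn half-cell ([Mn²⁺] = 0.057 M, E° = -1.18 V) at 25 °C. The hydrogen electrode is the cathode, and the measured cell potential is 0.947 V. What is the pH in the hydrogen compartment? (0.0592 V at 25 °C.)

E°_cell = 1.18 V and n = 2.
log Q = n(E° − E)/0.0592 = 2×(1.18 − 0.947)/0.0592 = 7.872.
With Q = [Mn²⁺]·P(H₂) / [H⁺]^2, solving for [H⁺] gives log[H⁺] = -4.645, so pH = 4.64.

pH = 4.64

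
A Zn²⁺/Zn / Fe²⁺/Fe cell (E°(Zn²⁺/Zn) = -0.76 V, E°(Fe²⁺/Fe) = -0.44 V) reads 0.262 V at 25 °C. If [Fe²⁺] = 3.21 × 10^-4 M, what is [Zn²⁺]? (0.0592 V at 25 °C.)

From the Nernst equation, log Q = n(E° − E)/0.0592 = 2(0.32 − 0.262)/0.0592 = 1.959, so Q = 91.1.
With Q = [Zn²⁺]/[Fe²⁺] and the known concentrations, [Zn²⁺] in the numerator gives [Zn²⁺] = 0.029 M.

0.029 M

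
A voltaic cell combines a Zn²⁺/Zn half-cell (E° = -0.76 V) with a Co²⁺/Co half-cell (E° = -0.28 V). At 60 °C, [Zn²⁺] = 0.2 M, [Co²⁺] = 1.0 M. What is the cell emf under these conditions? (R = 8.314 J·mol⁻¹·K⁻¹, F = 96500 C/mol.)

0.503 V

The Co²⁺/Co couple has the higher reduction potential and acts as the cathode, so E°_cell = -0.28 − (-0.76) = 0.48 V.
Balancing electrons gives n = 2; the reaction quotient is Q = [Zn²⁺]/[Co²⁺] = 0.200.
E = E° − (RT/nF) ln Q = 0.48 − (8.314×333)/(2×96500) × (-1.609) = 0.480 + 0.023 = 0.503 V.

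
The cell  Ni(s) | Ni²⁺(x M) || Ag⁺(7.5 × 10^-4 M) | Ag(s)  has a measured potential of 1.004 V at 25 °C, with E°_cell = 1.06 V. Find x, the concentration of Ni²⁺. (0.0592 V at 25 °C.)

From the Nernst equation, log Q = n(E° − E)/0.0592 = 2(1.06 − 1.004)/0.0592 = 1.892, so Q = 78.0.
With Q = [Ni²⁺]/[Ag⁺]^2 and the known concentrations, [Ni²⁺] in the numerator gives [Ni²⁺] = 4.4 × 10^-5 M.

4.4 × 10^-5 M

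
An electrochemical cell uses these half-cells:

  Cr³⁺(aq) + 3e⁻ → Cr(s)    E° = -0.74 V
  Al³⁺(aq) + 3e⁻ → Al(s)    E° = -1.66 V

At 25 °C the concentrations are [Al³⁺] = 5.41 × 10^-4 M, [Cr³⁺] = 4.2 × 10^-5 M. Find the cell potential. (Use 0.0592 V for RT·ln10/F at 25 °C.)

0.898 V

The Cr³⁺/Cr couple has the higher reduction potential and acts as the cathode, so E°_cell = -0.74 − (-1.66) = 0.92 V.
Balancing electrons gives n = 3; the reaction quotient is Q = [Al³⁺]/[Cr³⁺] = 12.9.
At 25 °C, E = E° − (0.0592/n) log Q = 0.92 − (0.0592/3)(1.110) = 0.920 − 0.022 = 0.898 V.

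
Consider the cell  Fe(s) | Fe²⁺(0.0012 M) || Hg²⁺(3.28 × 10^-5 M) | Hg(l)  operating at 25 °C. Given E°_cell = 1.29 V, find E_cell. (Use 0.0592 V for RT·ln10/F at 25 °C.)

1.24 V

Balancing electrons gives n = 2; the reaction quotient is Q = [Fe²⁺]/[Hg²⁺] = 36.6.
At 25 °C, E = E° − (0.0592/n) log Q = 1.29 − (0.0592/2)(1.563) = 1.290 − 0.046 = 1.244 V.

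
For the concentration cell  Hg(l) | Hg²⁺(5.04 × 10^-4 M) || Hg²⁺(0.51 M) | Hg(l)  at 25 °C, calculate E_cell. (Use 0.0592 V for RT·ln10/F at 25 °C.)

Both half-cells are Hg²⁺/Hg, so E°_cell = 0. The concentrated side is the cathode; the cell reaction moves Hg²⁺ from high to low concentration with n = 2.
Q = [Hg²⁺]_dilute/[Hg²⁺]_conc = 5.04 × 10^-4/0.51 = 9.88 × 10^-4.
E = 0 − (0.0592/2) log Q = −(0.0592/2)(-3.005) = 0.0889 V.

0.089 V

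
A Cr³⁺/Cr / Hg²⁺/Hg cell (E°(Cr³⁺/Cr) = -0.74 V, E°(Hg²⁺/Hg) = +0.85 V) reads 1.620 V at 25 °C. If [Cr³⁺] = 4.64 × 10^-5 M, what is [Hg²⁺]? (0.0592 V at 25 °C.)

From the Nernst equation, log Q = n(E° − E)/0.0592 = 6(1.59 − 1.620)/0.0592 = -3.041, so Q = 9.11 × 10^-4.
With Q = [Cr³⁺]^2/[Hg²⁺]^3 and the known concentrations, [Hg²⁺]^3 in the denominator gives [Hg²⁺] = 0.013 M.

0.013 M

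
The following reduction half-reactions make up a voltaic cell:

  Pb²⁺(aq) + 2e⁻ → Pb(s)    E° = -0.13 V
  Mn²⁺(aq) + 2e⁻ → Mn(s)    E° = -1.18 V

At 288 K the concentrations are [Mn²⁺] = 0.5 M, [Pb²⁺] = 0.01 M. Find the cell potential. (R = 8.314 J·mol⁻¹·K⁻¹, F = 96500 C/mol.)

1.00 V

The Pb²⁺/Pb couple has the higher reduction potential and acts as the cathode, so E°_cell = -0.13 − (-1.18) = 1.05 V.
Balancing electrons gives n = 2; the reaction quotient is Q = [Mn²⁺]/[Pb²⁺] = 50.0.
E = E° − (RT/nF) ln Q = 1.05 − (8.314×288)/(2×96500) × (3.912) = 1.050 − 0.049 = 1.001 V.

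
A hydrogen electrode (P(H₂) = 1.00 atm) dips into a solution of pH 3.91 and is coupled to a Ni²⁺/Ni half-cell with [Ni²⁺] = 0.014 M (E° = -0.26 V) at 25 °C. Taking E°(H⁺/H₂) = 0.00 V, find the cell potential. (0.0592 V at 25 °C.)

The hydrogen couple is the cathode, so E°_cell = 0.26 V; n = 2.
[H⁺] = 10^(−3.91) = 1.2 × 10^-4 M, and Q = [Ni²⁺]·P(H₂) / [H⁺]^2 = 9.25 × 10^5.
E = E° − (0.0592/2) log Q = 0.26 − (0.0592/2)(5.966) = 0.083 V.

0.083 V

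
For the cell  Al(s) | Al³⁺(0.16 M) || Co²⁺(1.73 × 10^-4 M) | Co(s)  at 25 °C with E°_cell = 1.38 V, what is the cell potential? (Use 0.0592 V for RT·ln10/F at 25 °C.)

Balancing electrons gives n = 6; the reaction quotient is Q = [Al³⁺]^2/[Co²⁺]^3 = 4.94 × 10^9.
At 25 °C, E = E° − (0.0592/n) log Q = 1.38 − (0.0592/6)(9.694) = 1.380 − 0.096 = 1.284 V.

1.28 V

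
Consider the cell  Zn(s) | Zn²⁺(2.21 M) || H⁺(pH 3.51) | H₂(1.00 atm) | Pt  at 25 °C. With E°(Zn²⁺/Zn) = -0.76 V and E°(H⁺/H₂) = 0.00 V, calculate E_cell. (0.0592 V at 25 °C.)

The hydrogen couple is the cathode, so E°_cell = 0.76 V; n = 2.
[H⁺] = 10^(−3.51) = 3.1 × 10^-4 M, and Q = [Zn²⁺]·P(H₂) / [H⁺]^2 = 2.31 × 10^7.
E = E° − (0.0592/2) log Q = 0.76 − (0.0592/2)(7.364) = 0.542 V.

0.54 V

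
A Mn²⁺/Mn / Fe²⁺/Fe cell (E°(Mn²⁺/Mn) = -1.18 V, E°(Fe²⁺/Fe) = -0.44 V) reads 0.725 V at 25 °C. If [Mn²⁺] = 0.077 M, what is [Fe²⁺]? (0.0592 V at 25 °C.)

0.024 M

From the Nernst equation, log Q = n(E° − E)/0.0592 = 2(0.74 − 0.725)/0.0592 = 0.507, so Q = 3.21.
With Q = [Mn²⁺]/[Fe²⁺] and the known concentrations, [Fe²⁺] in the denominator gives [Fe²⁺] = 0.024 M.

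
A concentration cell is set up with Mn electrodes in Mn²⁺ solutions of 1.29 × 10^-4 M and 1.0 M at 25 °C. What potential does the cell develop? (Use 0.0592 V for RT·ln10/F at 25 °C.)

0.12 V

Both half-cells are Mn²⁺/Mn, so E°_cell = 0. The concentrated side is the cathode; the cell reaction moves Mn²⁺ from high to low concentration with n = 2.
Q = [Mn²⁺]_dilute/[Mn²⁺]_conc = 1.29 × 10^-4/1.0 = 1.29 × 10^-4.
E = 0 − (0.0592/2) log Q = −(0.0592/2)(-3.889) = 0.1151 V.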